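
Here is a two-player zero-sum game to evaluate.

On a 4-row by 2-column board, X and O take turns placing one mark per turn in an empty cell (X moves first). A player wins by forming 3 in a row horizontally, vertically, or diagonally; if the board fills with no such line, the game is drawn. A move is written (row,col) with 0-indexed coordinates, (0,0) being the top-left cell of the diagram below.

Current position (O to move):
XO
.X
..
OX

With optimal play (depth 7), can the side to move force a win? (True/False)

[XO/.X/../OX] O move#1: (1,0):-1/XO/OX/../OX, (2,0):-1/XO/.X/O./OX, (2,1):+0/XO/.X/.O/OX*
[XO/.X/.O/OX] X move#2: (1,0):+0/XO/XX/.O/OX*, (2,0):+0/XO/.X/XO/OX
[XO/XX/.O/OX] O move#3: (2,0):+0/XO/XX/OO/OX*
[XO/XX/OO/OX] end (terminal +0, X#4); searched XO/.X/../OX to 7

O winning at [XO/.X/../OX]: False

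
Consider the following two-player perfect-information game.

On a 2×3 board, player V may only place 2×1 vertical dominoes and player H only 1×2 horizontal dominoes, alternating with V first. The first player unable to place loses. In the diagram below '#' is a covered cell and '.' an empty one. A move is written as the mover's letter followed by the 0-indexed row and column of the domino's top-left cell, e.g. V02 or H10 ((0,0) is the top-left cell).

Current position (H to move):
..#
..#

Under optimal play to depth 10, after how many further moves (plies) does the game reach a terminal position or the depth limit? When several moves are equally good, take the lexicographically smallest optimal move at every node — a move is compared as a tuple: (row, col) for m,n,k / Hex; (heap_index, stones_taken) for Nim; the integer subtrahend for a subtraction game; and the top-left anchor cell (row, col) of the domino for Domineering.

PV length from [..#/..#]: 1 ply

p1 H@[..#/..#]: H00[###/..#]+1* H10[..#/###]+1
p2 V@[###/..#] terminal -1; root [..#/..#] d10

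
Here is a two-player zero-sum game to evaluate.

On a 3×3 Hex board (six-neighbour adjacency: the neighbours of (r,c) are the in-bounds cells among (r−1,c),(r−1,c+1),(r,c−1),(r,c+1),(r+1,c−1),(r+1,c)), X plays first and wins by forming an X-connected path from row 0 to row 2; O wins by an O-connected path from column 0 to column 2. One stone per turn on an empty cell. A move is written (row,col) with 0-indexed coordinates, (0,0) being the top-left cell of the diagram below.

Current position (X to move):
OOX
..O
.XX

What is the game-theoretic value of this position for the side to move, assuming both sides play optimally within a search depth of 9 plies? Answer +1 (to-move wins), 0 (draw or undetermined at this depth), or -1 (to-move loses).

p1 X@[OOX/..O/.XX]: (1,0)[OOX/X.O/.XX]-1 (1,1)[OOX/.XO/.XX]+1* (2,0)[OOX/..O/XXX]-1
p2 O@[OOX/.XO/.XX] terminal -1; root [OOX/..O/.XX] d9

value(OOX/..O/.XX, X) = +1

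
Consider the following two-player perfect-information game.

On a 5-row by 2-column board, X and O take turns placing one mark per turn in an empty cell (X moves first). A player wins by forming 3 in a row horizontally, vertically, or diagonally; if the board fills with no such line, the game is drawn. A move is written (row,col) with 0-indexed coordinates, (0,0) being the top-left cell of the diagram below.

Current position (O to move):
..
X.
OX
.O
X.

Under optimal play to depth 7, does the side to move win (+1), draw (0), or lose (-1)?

value(../X./OX/.O/X., O) = 0

ply 1, O at ../X./OX/.O/X. | (0,0)=+0→O./X./OX/.O/X.*; (0,1)=+0→.O/X./OX/.O/X.; (1,1)=+0→../XO/OX/.O/X.; (3,0)=+0→../X./OX/OO/X.; (4,1)=+0→../X./OX/.O/XO
ply 2, X at O./X./OX/.O/X. | (0,1)=+0→OX/X./OX/.O/X.*; (1,1)=+0→O./XX/OX/.O/X.; (3,0)=+0→O./X./OX/XO/X.; (4,1)=+0→O./X./OX/.O/XX
ply 3, O at OX/X./OX/.O/X. | (1,1)=+0→OX/XO/OX/.O/X.*; (3,0)=-1→OX/X./OX/OO/X.; (4,1)=-1→OX/X./OX/.O/XO
ply 4, X at OX/XO/OX/.O/X. | (3,0)=+0→OX/XO/OX/XO/X.*; (4,1)=+0→OX/XO/OX/.O/XX
ply 5, O at OX/XO/OX/XO/X. | (4,1)=+0→OX/XO/OX/XO/XO*
ply 6: OX/XO/OX/XO/XO is terminal +0 (X); from ../X./OX/.O/X. depth 7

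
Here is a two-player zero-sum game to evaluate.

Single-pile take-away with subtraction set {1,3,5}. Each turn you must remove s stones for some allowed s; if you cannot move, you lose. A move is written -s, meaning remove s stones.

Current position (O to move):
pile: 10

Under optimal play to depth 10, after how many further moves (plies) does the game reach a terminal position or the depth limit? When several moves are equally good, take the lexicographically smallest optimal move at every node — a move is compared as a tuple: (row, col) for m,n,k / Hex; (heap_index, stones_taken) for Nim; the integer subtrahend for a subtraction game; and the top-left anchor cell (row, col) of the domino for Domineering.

PV length from [10]: 10 plies

[10] O move#1: -1:-1/9*, -3:-1/7, -5:-1/5
[9] X move#2: -1:+1/8*, -3:+1/6, -5:+1/4
[8] O move#3: -1:-1/7*, -3:-1/5, -5:-1/3
[7] X move#4: -1:+1/6*, -3:+1/4, -5:+1/2
[6] O move#5: -1:-1/5*, -3:-1/3, -5:-1/1
[5] X move#6: -1:+1/4*, -3:+1/2, -5:+1/0
[4] O move#7: -1:-1/3*, -3:-1/1
[3] X move#8: -1:+1/2*, -3:+1/0
[2] O move#9: -1:-1/1*
[1] X move#10: -1:+1/0*
[0] end (terminal -1, O#11); searched 10 to 10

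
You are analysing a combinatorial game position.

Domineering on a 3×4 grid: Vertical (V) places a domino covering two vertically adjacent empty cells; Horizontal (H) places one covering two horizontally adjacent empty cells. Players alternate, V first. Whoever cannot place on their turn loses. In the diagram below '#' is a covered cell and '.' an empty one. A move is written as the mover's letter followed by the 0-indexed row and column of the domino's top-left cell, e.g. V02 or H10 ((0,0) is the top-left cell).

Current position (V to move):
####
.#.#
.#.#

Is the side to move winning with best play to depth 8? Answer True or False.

[####/.#.#/.#.#] V move#1: V10:+1/####/##.#/##.#*, V12:+1/####/.###/.###
[####/##.#/##.#] end (terminal -1, H#2); searched ####/.#.#/.#.# to 8

V winning at [####/.#.#/.#.#]: True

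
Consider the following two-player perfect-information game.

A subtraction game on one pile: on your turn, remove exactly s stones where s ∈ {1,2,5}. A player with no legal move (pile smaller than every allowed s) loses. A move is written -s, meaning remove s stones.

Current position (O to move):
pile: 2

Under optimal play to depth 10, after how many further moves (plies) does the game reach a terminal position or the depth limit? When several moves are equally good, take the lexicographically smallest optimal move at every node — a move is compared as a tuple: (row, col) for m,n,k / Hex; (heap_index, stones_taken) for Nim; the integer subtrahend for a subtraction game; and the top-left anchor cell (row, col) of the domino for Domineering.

PV length from [2]: 1 ply

p1 O@[2]: -1[1]-1 -2[0]+1*
p2 X@[0] terminal -1; root [2] d10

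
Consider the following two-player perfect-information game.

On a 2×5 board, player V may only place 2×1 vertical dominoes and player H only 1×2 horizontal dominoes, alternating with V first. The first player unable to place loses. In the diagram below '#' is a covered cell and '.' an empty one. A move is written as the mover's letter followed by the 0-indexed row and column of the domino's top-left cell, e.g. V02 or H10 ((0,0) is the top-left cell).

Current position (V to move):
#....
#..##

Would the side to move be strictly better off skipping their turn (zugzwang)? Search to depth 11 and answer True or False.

ply 1, V at #..../#..## | V01=-1→##.../##.##; V02=+1→#.#../#.###*
ply 2, H at #.#../#.### | H03=-1→#.###/#.###*
ply 3, V at #.###/#.### | V01=+1→#####/#####*
ply 4: #####/##### is terminal -1 (H); from #..../#..## depth 11
pass branch (H moves first from the same position):
  | ply 1, H at #..../#..## | H01=+1→###../#..##*; H02=-1→#.##./#..##; H03=-1→#..##/#..##; H11=+1→#..../#####
  | ply 2: ###../#..## is terminal -1 (V); from #..../#..## depth 11
V moving scores +1; V passing scores -1

zugzwang(#..../#..##, V) = False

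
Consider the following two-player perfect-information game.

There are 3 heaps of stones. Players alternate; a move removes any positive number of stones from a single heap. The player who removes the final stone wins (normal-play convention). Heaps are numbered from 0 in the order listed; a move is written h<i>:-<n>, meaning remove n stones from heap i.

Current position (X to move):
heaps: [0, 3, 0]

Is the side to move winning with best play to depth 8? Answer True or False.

X winning at [(0,3,0)]: True

ply 1, X at (0,3,0) | h1:-1=-1→(0,2,0); h1:-2=-1→(0,1,0); h1:-3=+1→(0,0,0)*
ply 2: (0,0,0) is terminal -1 (O); from (0,3,0) depth 8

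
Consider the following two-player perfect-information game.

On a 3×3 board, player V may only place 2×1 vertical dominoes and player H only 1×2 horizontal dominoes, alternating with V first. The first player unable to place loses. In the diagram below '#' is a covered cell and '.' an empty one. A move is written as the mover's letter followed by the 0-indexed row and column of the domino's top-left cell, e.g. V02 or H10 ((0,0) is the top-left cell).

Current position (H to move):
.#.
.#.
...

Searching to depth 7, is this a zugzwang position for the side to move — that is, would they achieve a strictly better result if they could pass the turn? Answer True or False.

[.#./.#./...] H move#1: H20:-1/.#./.#./##.*, H21:-1/.#./.#./.##
[.#./.#./##.] V move#2: V00:+1/##./##./##.*, V02:+1/.##/.##/##., V12:+1/.#./.##/###
[##./##./##.] end (terminal -1, H#3); searched .#./.#./... to 7
pass branch (V moves first from the same position):
  | [.#./.#./...] V move#1: V00:+1/##./##./...*, V02:+1/.##/.##/..., V10:+1/.#./##./#.., V12:+1/.#./.##/..#
  | [##./##./...] H move#2: H20:-1/##./##./##.*, H21:-1/##./##./.##
  | [##./##./##.] V move#3: V02:+1/###/###/##.*, V12:+1/##./###/###
  | [###/###/##.] end (terminal -1, H#4); searched .#./.#./... to 7
H moving scores -1; H passing scores -1

zugzwang(.#./.#./..., H) = False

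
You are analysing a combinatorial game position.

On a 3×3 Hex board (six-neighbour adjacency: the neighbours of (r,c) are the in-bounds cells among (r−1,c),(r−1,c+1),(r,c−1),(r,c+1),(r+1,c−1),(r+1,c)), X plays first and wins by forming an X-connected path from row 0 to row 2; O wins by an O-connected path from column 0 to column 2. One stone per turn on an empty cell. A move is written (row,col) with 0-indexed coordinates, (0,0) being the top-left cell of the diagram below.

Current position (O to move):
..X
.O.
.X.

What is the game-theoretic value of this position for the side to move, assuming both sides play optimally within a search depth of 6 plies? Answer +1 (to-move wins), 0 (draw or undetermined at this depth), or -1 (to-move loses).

ply 1, O at ..X/.O./.X. | (0,0)=-1→O.X/.O./.X.; (0,1)=-1→.OX/.O./.X.; (1,0)=-1→..X/OO./.X.; (1,2)=+1→..X/.OO/.X.*; (2,0)=-1→..X/.O./OX.; (2,2)=-1→..X/.O./.XO
ply 2, X at ..X/.OO/.X. | (0,0)=-1→X.X/.OO/.X.*; (0,1)=-1→.XX/.OO/.X.; (1,0)=-1→..X/XOO/.X.; (2,0)=-1→..X/.OO/XX.; (2,2)=-1→..X/.OO/.XX
ply 3, O at X.X/.OO/.X. | (0,1)=+1→XOX/.OO/.X.*; (1,0)=+1→X.X/OOO/.X.; (2,0)=+1→X.X/.OO/OX.; (2,2)=+1→X.X/.OO/.XO
ply 4, X at XOX/.OO/.X. | (1,0)=-1→XOX/XOO/.X.*; (2,0)=-1→XOX/.OO/XX.; (2,2)=-1→XOX/.OO/.XX
ply 5, O at XOX/XOO/.X. | (2,0)=+1→XOX/XOO/OX.*; (2,2)=-1→XOX/XOO/.XO
ply 6: XOX/XOO/OX. is terminal -1 (X); from ..X/.O./.X. depth 6

value(..X/.O./.X., O) = +1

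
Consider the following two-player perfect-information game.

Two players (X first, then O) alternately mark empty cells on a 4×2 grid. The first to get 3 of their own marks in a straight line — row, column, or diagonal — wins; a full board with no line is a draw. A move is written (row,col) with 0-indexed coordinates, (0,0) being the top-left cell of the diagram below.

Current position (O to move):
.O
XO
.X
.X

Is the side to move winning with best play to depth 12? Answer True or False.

O winning at [.O/XO/.X/.X]: False

ply 1, O at .O/XO/.X/.X | (0,0)=+0→OO/XO/.X/.X*; (2,0)=+0→.O/XO/OX/.X; (3,0)=+0→.O/XO/.X/OX
ply 2, X at OO/XO/.X/.X | (2,0)=+0→OO/XO/XX/.X*; (3,0)=+0→OO/XO/.X/XX
ply 3, O at OO/XO/XX/.X | (3,0)=+0→OO/XO/XX/OX*
ply 4: OO/XO/XX/OX is terminal +0 (X); from .O/XO/.X/.X depth 12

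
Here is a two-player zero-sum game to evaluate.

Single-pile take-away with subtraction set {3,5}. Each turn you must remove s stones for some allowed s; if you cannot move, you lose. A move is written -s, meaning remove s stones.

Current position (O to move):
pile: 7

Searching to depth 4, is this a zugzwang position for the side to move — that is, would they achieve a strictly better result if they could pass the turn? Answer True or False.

zugzwang(7, O) = False

[7] O move#1: -3:-1/4, -5:+1/2*
[2] end (terminal -1, X#2); searched 7 to 4
pass branch (X moves first from the same position):
  | [7] X move#1: -3:-1/4, -5:+1/2*
  | [2] end (terminal -1, O#2); searched 7 to 4
O moving scores +1; O passing scores -1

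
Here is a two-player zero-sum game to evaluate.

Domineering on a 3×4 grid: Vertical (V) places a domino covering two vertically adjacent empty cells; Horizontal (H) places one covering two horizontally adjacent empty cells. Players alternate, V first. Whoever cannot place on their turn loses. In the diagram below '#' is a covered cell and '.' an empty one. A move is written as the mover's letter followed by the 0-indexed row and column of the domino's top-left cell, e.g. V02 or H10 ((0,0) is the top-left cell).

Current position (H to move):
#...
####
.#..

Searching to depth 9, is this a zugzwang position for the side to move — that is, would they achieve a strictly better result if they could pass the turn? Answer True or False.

p1 H@[#.../####/.#..]: H01[###./####/.#..]+1* H02[#.##/####/.#..]+1 H22[#.../####/.###]+1
p2 V@[###./####/.#..] terminal -1; root [#.../####/.#..] d9
pass branch (V moves first from the same position):
  | p1 V@[#.../####/.#..] terminal -1; root [#.../####/.#..] d9
H moving scores +1; H passing scores +1

zugzwang(#.../####/.#.., H) = False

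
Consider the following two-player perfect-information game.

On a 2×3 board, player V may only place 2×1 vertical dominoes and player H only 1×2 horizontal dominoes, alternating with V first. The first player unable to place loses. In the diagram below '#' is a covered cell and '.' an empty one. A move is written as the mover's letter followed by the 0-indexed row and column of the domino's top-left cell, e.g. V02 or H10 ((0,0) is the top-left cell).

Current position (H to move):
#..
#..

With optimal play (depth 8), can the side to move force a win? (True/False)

H winning at [#../#..]: True

[#../#..] H move#1: H01:+1/###/#..*, H11:+1/#../###
[###/#..] end (terminal -1, V#2); searched #../#.. to 8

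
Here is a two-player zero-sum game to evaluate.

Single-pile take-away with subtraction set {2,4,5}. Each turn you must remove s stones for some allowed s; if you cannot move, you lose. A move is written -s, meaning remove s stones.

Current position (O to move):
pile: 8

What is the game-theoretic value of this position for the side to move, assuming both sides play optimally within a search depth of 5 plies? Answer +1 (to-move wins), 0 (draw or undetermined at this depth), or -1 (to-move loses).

value(8, O) = -1

[8] O move#1: -2:-1/6*, -4:-1/4, -5:-1/3
[6] X move#2: -2:-1/4, -4:-1/2, -5:+1/1*
[1] end (terminal -1, O#3); searched 8 to 5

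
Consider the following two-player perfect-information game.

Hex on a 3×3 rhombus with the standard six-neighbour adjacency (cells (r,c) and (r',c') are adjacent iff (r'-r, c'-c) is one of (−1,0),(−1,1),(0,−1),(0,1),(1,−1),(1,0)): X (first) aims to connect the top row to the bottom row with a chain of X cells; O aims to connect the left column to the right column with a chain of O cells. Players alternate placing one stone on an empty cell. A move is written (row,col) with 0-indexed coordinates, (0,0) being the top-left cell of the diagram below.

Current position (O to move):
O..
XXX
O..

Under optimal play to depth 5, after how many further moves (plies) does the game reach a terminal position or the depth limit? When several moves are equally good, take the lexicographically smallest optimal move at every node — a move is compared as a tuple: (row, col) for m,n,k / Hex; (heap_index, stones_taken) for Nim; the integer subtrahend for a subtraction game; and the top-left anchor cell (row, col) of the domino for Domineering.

[O../XXX/O..] O move#1: (0,1):-1/OO./XXX/O..*, (0,2):-1/O.O/XXX/O.., (2,1):-1/O../XXX/OO., (2,2):-1/O../XXX/O.O
[OO./XXX/O..] X move#2: (0,2):+1/OOX/XXX/O..*, (2,1):-1/OO./XXX/OX., (2,2):-1/OO./XXX/O.X
[OOX/XXX/O..] O move#3: (2,1):-1/OOX/XXX/OO.*, (2,2):-1/OOX/XXX/O.O
[OOX/XXX/OO.] X move#4: (2,2):+1/OOX/XXX/OOX*
[OOX/XXX/OOX] end (terminal -1, O#5); searched O../XXX/O.. to 5

PV length from [O../XXX/O..]: 4 plies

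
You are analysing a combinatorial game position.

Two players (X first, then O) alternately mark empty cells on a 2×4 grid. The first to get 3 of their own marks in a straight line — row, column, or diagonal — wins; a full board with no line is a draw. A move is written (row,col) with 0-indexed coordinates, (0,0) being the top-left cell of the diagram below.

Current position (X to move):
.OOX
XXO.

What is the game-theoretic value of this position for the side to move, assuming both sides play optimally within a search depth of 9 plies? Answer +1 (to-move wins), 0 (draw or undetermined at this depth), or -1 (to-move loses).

value(.OOX/XXO., X) = 0

ply 1, X at .OOX/XXO. | (0,0)=+0→XOOX/XXO.*; (1,3)=-1→.OOX/XXOX
ply 2, O at XOOX/XXO. | (1,3)=+0→XOOX/XXOO*
ply 3: XOOX/XXOO is terminal +0 (X); from .OOX/XXO. depth 9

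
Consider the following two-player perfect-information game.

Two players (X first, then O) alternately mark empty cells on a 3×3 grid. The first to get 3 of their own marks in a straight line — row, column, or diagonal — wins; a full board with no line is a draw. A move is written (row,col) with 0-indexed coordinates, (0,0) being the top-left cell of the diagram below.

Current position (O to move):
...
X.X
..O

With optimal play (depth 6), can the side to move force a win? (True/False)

p1 O@[.../X.X/..O]: (0,0)[O../X.X/..O]-1 (0,1)[.O./X.X/..O]-1 (0,2)[..O/X.X/..O]-1 (1,1)[.../XOX/..O]+1* (2,0)[.../X.X/O.O]-1 (2,1)[.../X.X/.OO]-1
p2 X@[.../XOX/..O]: (0,0)[X../XOX/..O]-1* (0,1)[.X./XOX/..O]-1 (0,2)[..X/XOX/..O]-1 (2,0)[.../XOX/X.O]-1 (2,1)[.../XOX/.XO]-1
p3 O@[X../XOX/..O]: (0,1)[XO./XOX/..O]-1 (0,2)[X.O/XOX/..O]-1 (2,0)[X../XOX/O.O]+1* (2,1)[X../XOX/.OO]-1
p4 X@[X../XOX/O.O]: (0,1)[XX./XOX/O.O]-1* (0,2)[X.X/XOX/O.O]-1 (2,1)[X../XOX/OXO]-1
p5 O@[XX./XOX/O.O]: (0,2)[XXO/XOX/O.O]+1* (2,1)[XX./XOX/OOO]+1
p6 X@[XXO/XOX/O.O] terminal -1; root [.../X.X/..O] d6

O winning at [.../X.X/..O]: True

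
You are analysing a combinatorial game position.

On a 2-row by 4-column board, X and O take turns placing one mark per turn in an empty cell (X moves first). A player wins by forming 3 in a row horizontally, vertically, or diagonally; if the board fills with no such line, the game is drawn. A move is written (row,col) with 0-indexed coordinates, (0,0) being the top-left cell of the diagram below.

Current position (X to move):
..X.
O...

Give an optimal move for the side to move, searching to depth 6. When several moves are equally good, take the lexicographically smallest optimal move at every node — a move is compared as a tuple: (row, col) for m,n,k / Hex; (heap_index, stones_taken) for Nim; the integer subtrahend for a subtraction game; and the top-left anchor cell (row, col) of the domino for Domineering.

X's best at [..X./O...]: (0,1)

ply 1, X at ..X./O... | (0,0)=+0→X.X./O...; (0,1)=+1→.XX./O...*; (0,3)=+0→..XX/O...; (1,1)=+0→..X./OX..; (1,2)=+0→..X./O.X.; (1,3)=+0→..X./O..X
ply 2, O at .XX./O... | (0,0)=-1→OXX./O...*; (0,3)=-1→.XXO/O...; (1,1)=-1→.XX./OO..; (1,2)=-1→.XX./O.O.; (1,3)=-1→.XX./O..O
ply 3, X at OXX./O... | (0,3)=+1→OXXX/O...*; (1,1)=+0→OXX./OX..; (1,2)=+0→OXX./O.X.; (1,3)=+0→OXX./O..X
ply 4: OXXX/O... is terminal -1 (O); from ..X./O... depth 6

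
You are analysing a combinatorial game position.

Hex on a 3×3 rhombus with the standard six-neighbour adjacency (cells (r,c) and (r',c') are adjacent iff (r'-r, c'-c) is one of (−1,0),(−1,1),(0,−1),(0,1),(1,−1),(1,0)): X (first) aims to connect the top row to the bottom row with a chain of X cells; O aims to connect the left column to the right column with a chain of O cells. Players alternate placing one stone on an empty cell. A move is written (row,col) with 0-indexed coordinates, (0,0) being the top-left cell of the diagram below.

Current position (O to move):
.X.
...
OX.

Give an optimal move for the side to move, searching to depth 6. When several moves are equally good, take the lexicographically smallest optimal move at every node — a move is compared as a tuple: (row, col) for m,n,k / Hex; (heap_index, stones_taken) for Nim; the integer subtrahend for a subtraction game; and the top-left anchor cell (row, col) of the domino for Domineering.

O's best at [.X./.../OX.]: (1,1)

[.X./.../OX.] O move#1: (0,0):-1/OX./.../OX., (0,2):-1/.XO/.../OX., (1,0):-1/.X./O../OX., (1,1):+1/.X./.O./OX.*, (1,2):-1/.X./..O/OX., (2,2):-1/.X./.../OXO
[.X./.O./OX.] X move#2: (0,0):-1/XX./.O./OX.*, (0,2):-1/.XX/.O./OX., (1,0):-1/.X./XO./OX., (1,2):-1/.X./.OX/OX., (2,2):-1/.X./.O./OXX
[XX./.O./OX.] O move#3: (0,2):+1/XXO/.O./OX.*, (1,0):+1/XX./OO./OX., (1,2):+1/XX./.OO/OX., (2,2):+1/XX./.O./OXO
[XXO/.O./OX.] end (terminal -1, X#4); searched .X./.../OX. to 6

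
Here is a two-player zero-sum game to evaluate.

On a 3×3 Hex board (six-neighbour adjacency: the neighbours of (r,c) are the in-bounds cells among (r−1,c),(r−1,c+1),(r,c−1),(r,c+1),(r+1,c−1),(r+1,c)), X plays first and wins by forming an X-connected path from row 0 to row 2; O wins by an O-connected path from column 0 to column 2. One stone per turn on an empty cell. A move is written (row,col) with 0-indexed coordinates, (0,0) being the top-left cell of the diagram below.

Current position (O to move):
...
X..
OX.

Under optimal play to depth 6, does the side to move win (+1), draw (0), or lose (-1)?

value(.../X../OX., O) = +1

p1 O@[.../X../OX.]: (0,0)[O../X../OX.]-1 (0,1)[.O./X../OX.]-1 (0,2)[..O/X../OX.]-1 (1,1)[.../XO./OX.]+1* (1,2)[.../X.O/OX.]-1 (2,2)[.../X../OXO]-1
p2 X@[.../XO./OX.]: (0,0)[X../XO./OX.]-1* (0,1)[.X./XO./OX.]-1 (0,2)[..X/XO./OX.]-1 (1,2)[.../XOX/OX.]-1 (2,2)[.../XO./OXX]-1
p3 O@[X../XO./OX.]: (0,1)[XO./XO./OX.]+1* (0,2)[X.O/XO./OX.]+1 (1,2)[X../XOO/OX.]+1 (2,2)[X../XO./OXO]+1
p4 X@[XO./XO./OX.]: (0,2)[XOX/XO./OX.]-1* (1,2)[XO./XOX/OX.]-1 (2,2)[XO./XO./OXX]-1
p5 O@[XOX/XO./OX.]: (1,2)[XOX/XOO/OX.]+1* (2,2)[XOX/XO./OXO]-1
p6 X@[XOX/XOO/OX.] terminal -1; root [.../X../OX.] d6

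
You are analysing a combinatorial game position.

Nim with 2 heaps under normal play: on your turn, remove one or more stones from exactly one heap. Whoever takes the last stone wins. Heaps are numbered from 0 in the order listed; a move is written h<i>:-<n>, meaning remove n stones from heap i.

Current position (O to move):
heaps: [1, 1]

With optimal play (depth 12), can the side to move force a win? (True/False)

[(1,1)] O move#1: h0:-1:-1/(0,1)*, h1:-1:-1/(1,0)
[(0,1)] X move#2: h1:-1:+1/(0,0)*
[(0,0)] end (terminal -1, O#3); searched (1,1) to 12

O winning at [(1,1)]: False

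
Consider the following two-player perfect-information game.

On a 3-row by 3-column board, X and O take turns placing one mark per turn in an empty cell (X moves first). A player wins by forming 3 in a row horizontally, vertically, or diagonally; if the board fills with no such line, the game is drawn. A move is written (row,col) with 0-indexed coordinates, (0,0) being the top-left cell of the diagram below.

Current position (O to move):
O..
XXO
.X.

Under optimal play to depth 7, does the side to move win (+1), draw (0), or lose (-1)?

[O../XXO/.X.] O move#1: (0,1):+0/OO./XXO/.X.*, (0,2):-1/O.O/XXO/.X., (2,0):-1/O../XXO/OX., (2,2):-1/O../XXO/.XO
[OO./XXO/.X.] X move#2: (0,2):+0/OOX/XXO/.X.*, (2,0):-1/OO./XXO/XX., (2,2):-1/OO./XXO/.XX
[OOX/XXO/.X.] O move#3: (2,0):+0/OOX/XXO/OX.*, (2,2):-1/OOX/XXO/.XO
[OOX/XXO/OX.] X move#4: (2,2):+0/OOX/XXO/OXX*
[OOX/XXO/OXX] end (terminal +0, O#5); searched O../XXO/.X. to 7

value(O../XXO/.X., O) = 0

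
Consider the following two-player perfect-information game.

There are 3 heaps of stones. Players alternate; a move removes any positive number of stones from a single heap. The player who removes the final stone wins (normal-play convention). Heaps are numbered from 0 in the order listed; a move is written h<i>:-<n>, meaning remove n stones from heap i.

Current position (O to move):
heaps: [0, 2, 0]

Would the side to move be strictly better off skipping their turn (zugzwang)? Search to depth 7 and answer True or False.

zugzwang((0,2,0), O) = False

p1 O@[(0,2,0)]: h1:-1[(0,1,0)]-1 h1:-2[(0,0,0)]+1*
p2 X@[(0,0,0)] terminal -1; root [(0,2,0)] d7
pass branch (X moves first from the same position):
  | p1 X@[(0,2,0)]: h1:-1[(0,1,0)]-1 h1:-2[(0,0,0)]+1*
  | p2 O@[(0,0,0)] terminal -1; root [(0,2,0)] d7
O moving scores +1; O passing scores -1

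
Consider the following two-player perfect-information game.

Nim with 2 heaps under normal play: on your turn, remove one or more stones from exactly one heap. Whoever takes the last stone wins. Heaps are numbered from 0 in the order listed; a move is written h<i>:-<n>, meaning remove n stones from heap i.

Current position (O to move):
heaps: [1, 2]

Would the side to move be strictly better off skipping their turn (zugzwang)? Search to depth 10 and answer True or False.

p1 O@[(1,2)]: h0:-1[(0,2)]-1 h1:-1[(1,1)]+1* h1:-2[(1,0)]-1
p2 X@[(1,1)]: h0:-1[(0,1)]-1* h1:-1[(1,0)]-1
p3 O@[(0,1)]: h1:-1[(0,0)]+1*
p4 X@[(0,0)] terminal -1; root [(1,2)] d10
pass branch (X moves first from the same position):
  | p1 X@[(1,2)]: h0:-1[(0,2)]-1 h1:-1[(1,1)]+1* h1:-2[(1,0)]-1
  | p2 O@[(1,1)]: h0:-1[(0,1)]-1* h1:-1[(1,0)]-1
  | p3 X@[(0,1)]: h1:-1[(0,0)]+1*
  | p4 O@[(0,0)] terminal -1; root [(1,2)] d10
O moving scores +1; O passing scores -1

zugzwang((1,2), O) = False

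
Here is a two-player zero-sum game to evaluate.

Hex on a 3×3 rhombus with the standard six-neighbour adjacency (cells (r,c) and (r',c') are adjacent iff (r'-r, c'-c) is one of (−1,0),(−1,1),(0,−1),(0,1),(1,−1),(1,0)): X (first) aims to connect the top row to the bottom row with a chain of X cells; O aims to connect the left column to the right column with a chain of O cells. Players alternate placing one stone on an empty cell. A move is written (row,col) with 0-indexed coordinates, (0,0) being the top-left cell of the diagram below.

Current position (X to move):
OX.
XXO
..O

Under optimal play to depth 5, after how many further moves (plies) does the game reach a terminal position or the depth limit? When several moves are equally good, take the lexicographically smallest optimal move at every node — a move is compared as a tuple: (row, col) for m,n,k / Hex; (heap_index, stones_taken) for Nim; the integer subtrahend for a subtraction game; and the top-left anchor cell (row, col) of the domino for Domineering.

PV length from [OX./XXO/..O]: 3 plies

ply 1, X at OX./XXO/..O | (0,2)=+1→OXX/XXO/..O*; (2,0)=+1→OX./XXO/X.O; (2,1)=+1→OX./XXO/.XO
ply 2, O at OXX/XXO/..O | (2,0)=-1→OXX/XXO/O.O*; (2,1)=-1→OXX/XXO/.OO
ply 3, X at OXX/XXO/O.O | (2,1)=+1→OXX/XXO/OXO*
ply 4: OXX/XXO/OXO is terminal -1 (O); from OX./XXO/..O depth 5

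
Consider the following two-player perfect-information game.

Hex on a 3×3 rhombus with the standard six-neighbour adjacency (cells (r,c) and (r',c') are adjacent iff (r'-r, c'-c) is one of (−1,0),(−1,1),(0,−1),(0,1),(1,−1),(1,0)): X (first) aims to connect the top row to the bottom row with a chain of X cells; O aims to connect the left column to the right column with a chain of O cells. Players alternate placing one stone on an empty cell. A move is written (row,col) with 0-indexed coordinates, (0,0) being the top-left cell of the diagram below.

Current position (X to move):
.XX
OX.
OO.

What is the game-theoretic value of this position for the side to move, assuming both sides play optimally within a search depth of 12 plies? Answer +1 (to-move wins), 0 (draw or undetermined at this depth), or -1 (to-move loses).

value(.XX/OX./OO., X) = -1

[.XX/OX./OO.] X move#1: (0,0):-1/XXX/OX./OO.*, (1,2):-1/.XX/OXX/OO., (2,2):-1/.XX/OX./OOX
[XXX/OX./OO.] O move#2: (1,2):+1/XXX/OXO/OO.*, (2,2):+1/XXX/OX./OOO
[XXX/OXO/OO.] end (terminal -1, X#3); searched .XX/OX./OO. to 12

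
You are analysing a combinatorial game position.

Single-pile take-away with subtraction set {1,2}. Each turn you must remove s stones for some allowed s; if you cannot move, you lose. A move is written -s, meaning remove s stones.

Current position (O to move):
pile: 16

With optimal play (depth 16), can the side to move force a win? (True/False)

[16] O move#1: -1:+1/15*, -2:-1/14
[15] X move#2: -1:-1/14*, -2:-1/13
[14] O move#3: -1:-1/13, -2:+1/12*
[12] X move#4: -1:-1/11*, -2:-1/10
[11] O move#5: -1:-1/10, -2:+1/9*
[9] X move#6: -1:-1/8*, -2:-1/7
[8] O move#7: -1:-1/7, -2:+1/6*
[6] X move#8: -1:-1/5*, -2:-1/4
[5] O move#9: -1:-1/4, -2:+1/3*
[3] X move#10: -1:-1/2*, -2:-1/1
[2] O move#11: -1:-1/1, -2:+1/0*
[0] end (terminal -1, X#12); searched 16 to 16

O winning at [16]: True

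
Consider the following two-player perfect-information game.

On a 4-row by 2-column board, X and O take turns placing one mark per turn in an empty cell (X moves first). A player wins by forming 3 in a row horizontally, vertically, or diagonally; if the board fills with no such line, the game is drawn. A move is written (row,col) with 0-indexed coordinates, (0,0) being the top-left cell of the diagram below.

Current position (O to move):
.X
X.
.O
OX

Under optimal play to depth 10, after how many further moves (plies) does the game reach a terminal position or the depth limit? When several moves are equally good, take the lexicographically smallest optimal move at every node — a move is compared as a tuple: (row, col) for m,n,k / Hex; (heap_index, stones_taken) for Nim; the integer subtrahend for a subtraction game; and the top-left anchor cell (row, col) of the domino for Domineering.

ply 1, O at .X/X./.O/OX | (0,0)=+0→OX/X./.O/OX*; (1,1)=+0→.X/XO/.O/OX; (2,0)=+0→.X/X./OO/OX
ply 2, X at OX/X./.O/OX | (1,1)=+0→OX/XX/.O/OX*; (2,0)=+0→OX/X./XO/OX
ply 3, O at OX/XX/.O/OX | (2,0)=+0→OX/XX/OO/OX*
ply 4: OX/XX/OO/OX is terminal +0 (X); from .X/X./.O/OX depth 10

PV length from [.X/X./.O/OX]: 3 plies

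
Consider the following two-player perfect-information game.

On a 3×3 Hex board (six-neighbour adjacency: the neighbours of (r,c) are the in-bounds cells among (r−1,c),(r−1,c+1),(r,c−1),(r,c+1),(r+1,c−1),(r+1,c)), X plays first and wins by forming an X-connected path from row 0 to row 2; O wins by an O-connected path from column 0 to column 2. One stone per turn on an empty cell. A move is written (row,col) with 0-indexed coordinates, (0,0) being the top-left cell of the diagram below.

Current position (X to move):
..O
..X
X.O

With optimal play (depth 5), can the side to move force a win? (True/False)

[..O/..X/X.O] X move#1: (0,0):-1/X.O/..X/X.O, (0,1):+1/.XO/..X/X.O*, (1,0):+1/..O/X.X/X.O, (1,1):-1/..O/.XX/X.O, (2,1):-1/..O/..X/XXO
[.XO/..X/X.O] O move#2: (0,0):-1/OXO/..X/X.O*, (1,0):-1/.XO/O.X/X.O, (1,1):-1/.XO/.OX/X.O, (2,1):-1/.XO/..X/XOO
[OXO/..X/X.O] X move#3: (1,0):+1/OXO/X.X/X.O*, (1,1):+1/OXO/.XX/X.O, (2,1):+1/OXO/..X/XXO
[OXO/X.X/X.O] end (terminal -1, O#4); searched ..O/..X/X.O to 5

X winning at [..O/..X/X.O]: True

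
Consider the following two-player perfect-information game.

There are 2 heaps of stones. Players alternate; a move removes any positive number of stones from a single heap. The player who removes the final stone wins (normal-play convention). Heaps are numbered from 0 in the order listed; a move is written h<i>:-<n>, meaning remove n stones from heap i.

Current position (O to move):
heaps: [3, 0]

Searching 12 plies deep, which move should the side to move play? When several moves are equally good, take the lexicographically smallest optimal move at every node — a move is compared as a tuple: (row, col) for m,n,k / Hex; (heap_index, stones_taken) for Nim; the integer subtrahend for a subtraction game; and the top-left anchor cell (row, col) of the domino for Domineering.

O's best at [(3,0)]: h0:-3

p1 O@[(3,0)]: h0:-1[(2,0)]-1 h0:-2[(1,0)]-1 h0:-3[(0,0)]+1*
p2 X@[(0,0)] terminal -1; root [(3,0)] d12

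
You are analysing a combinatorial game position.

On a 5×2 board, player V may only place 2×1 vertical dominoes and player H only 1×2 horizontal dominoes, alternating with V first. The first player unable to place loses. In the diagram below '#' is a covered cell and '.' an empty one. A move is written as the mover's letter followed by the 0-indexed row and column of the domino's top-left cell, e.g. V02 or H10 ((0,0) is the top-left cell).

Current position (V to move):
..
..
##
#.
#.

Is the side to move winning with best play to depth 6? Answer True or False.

V winning at [../../##/#./#.]: True

p1 V@[../../##/#./#.]: V00[#./#./##/#./#.]+1* V01[.#/.#/##/#./#.]+1 V31[../../##/##/##]-1
p2 H@[#./#./##/#./#.] terminal -1; root [../../##/#./#.] d6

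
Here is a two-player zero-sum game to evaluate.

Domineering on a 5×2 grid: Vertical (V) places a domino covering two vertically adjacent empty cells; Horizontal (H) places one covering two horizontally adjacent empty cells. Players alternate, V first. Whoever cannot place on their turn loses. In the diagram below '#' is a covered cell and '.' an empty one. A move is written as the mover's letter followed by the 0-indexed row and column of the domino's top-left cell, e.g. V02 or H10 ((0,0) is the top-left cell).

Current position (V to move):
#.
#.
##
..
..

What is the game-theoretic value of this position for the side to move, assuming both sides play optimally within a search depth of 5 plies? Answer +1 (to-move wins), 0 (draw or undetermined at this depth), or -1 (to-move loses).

p1 V@[#./#./##/../..]: V01[##/##/##/../..]-1 V30[#./#./##/#./#.]+1* V31[#./#./##/.#/.#]+1
p2 H@[#./#./##/#./#.] terminal -1; root [#./#./##/../..] d5

value(#./#./##/../.., V) = +1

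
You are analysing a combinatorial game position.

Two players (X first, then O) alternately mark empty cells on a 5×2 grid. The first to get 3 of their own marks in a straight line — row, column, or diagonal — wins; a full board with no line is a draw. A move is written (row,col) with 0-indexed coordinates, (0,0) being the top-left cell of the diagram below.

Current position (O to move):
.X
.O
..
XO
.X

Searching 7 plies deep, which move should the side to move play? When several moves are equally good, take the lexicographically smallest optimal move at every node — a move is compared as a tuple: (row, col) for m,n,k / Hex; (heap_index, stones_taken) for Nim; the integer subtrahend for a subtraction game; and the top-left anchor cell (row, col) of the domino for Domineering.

O's best at [.X/.O/../XO/.X]: (2,1)

[.X/.O/../XO/.X] O move#1: (0,0):+0/OX/.O/../XO/.X, (1,0):+0/.X/OO/../XO/.X, (2,0):+0/.X/.O/O./XO/.X, (2,1):+1/.X/.O/.O/XO/.X*, (4,0):+0/.X/.O/../XO/OX
[.X/.O/.O/XO/.X] end (terminal -1, X#2); searched .X/.O/../XO/.X to 7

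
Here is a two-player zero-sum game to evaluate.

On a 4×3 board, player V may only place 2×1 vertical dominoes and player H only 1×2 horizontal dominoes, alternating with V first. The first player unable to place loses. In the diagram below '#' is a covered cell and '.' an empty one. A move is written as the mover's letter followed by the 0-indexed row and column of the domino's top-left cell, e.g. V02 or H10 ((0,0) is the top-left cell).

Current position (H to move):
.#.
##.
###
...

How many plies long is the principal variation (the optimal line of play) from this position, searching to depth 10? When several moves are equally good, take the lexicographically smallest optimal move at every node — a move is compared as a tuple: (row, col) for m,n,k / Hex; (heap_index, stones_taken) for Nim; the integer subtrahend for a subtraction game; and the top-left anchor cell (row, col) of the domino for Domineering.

ply 1, H at .#./##./###/... | H30=-1→.#./##./###/##.*; H31=-1→.#./##./###/.##
ply 2, V at .#./##./###/##. | V02=+1→.##/###/###/##.*
ply 3: .##/###/###/##. is terminal -1 (H); from .#./##./###/... depth 10

PV length from [.#./##./###/...]: 2 plies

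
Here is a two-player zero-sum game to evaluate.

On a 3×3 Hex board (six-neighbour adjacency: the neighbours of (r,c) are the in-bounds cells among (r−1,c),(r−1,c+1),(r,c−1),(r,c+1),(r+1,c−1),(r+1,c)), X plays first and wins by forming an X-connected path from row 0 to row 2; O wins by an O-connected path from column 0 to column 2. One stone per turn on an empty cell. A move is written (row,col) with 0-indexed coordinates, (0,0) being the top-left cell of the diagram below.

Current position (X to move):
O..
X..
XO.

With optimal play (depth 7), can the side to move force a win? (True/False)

p1 X@[O../X../XO.]: (0,1)[OX./X../XO.]+1* (0,2)[O.X/X../XO.]+1 (1,1)[O../XX./XO.]+1 (1,2)[O../X.X/XO.]+1 (2,2)[O../X../XOX]+1
p2 O@[OX./X../XO.] terminal -1; root [O../X../XO.] d7

X winning at [O../X../XO.]: True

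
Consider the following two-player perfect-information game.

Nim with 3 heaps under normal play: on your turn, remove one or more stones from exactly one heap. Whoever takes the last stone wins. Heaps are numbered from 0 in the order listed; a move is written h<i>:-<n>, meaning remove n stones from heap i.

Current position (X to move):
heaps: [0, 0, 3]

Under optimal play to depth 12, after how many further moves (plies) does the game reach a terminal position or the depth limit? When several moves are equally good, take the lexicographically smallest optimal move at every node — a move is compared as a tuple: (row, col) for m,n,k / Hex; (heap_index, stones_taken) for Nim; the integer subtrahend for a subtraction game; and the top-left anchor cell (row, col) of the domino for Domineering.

p1 X@[(0,0,3)]: h2:-1[(0,0,2)]-1 h2:-2[(0,0,1)]-1 h2:-3[(0,0,0)]+1*
p2 O@[(0,0,0)] terminal -1; root [(0,0,3)] d12

PV length from [(0,0,3)]: 1 ply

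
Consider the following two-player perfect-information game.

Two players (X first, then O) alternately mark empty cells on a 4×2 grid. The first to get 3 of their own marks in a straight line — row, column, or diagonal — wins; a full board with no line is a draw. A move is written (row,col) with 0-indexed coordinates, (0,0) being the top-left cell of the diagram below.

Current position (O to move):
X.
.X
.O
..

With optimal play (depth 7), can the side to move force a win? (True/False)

O winning at [X./.X/.O/..]: False

p1 O@[X./.X/.O/..]: (0,1)[XO/.X/.O/..]+0* (1,0)[X./OX/.O/..]+0 (2,0)[X./.X/OO/..]+0 (3,0)[X./.X/.O/O.]+0 (3,1)[X./.X/.O/.O]+0
p2 X@[XO/.X/.O/..]: (1,0)[XO/XX/.O/..]+0* (2,0)[XO/.X/XO/..]+0 (3,0)[XO/.X/.O/X.]+0 (3,1)[XO/.X/.O/.X]+0
p3 O@[XO/XX/.O/..]: (2,0)[XO/XX/OO/..]+0* (3,0)[XO/XX/.O/O.]-1 (3,1)[XO/XX/.O/.O]-1
p4 X@[XO/XX/OO/..]: (3,0)[XO/XX/OO/X.]+0* (3,1)[XO/XX/OO/.X]+0
p5 O@[XO/XX/OO/X.]: (3,1)[XO/XX/OO/XO]+0*
p6 X@[XO/XX/OO/XO] terminal +0; root [X./.X/.O/..] d7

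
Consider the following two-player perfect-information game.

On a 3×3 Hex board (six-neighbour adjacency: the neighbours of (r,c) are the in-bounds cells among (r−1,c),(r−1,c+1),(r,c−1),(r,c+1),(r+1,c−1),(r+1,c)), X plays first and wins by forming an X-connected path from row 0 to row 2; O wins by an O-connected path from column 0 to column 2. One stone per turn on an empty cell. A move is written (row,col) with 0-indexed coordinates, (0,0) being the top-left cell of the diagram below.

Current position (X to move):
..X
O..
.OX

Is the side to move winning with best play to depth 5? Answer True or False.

[..X/O../.OX] X move#1: (0,0):-1/X.X/O../.OX, (0,1):-1/.XX/O../.OX, (1,1):+1/..X/OX./.OX*, (1,2):+1/..X/O.X/.OX, (2,0):+1/..X/O../XOX
[..X/OX./.OX] O move#2: (0,0):-1/O.X/OX./.OX*, (0,1):-1/.OX/OX./.OX, (1,2):-1/..X/OXO/.OX, (2,0):-1/..X/OX./OOX
[O.X/OX./.OX] X move#3: (0,1):+1/OXX/OX./.OX*, (1,2):+1/O.X/OXX/.OX, (2,0):+1/O.X/OX./XOX
[OXX/OX./.OX] O move#4: (1,2):-1/OXX/OXO/.OX*, (2,0):-1/OXX/OX./OOX
[OXX/OXO/.OX] X move#5: (2,0):+1/OXX/OXO/XOX*
[OXX/OXO/XOX] end (terminal -1, O#6); searched ..X/O../.OX to 5

X winning at [..X/O../.OX]: True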